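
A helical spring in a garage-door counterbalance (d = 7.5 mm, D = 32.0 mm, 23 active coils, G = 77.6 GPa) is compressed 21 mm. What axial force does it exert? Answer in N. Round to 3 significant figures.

k = Gd⁴/(8D³N_a) = (77.6×10³)(7.5⁴)/(8·32.0³·23) = 40.723 N/mm
F = k·δ = 40.723 × 21 = 855.18 N

855 N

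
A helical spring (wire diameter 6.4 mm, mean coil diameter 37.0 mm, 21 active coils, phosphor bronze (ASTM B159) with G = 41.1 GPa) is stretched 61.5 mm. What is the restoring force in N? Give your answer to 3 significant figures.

498 N

k = Gd⁴/(8D³N_a) = (41.1×10³)(6.4⁴)/(8·37.0³·21) = 8.103 N/mm
F = k·δ = 8.103 × 61.5 = 498.34 N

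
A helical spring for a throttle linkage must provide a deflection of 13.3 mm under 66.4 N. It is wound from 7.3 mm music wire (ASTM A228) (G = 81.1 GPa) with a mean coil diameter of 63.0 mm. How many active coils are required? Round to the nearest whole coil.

23

Required rate k = F/δ = 66.4/13.3 = 4.9925 N/mm
N_a = Gd⁴/(8D³k) = (81.1×10³ × 7.3⁴)/(8 × 63.0³ × 4.9925)
    = 2.3031e+08 / 9.98684e+06 = 23.06 → 23 coils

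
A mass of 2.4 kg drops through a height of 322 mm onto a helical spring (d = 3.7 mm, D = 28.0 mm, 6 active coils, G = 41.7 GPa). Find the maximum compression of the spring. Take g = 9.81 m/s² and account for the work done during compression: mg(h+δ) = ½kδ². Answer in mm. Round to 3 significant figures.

48.5 mm

k = Gd⁴/(8D³N_a) = (41.7×10³)(3.7⁴)/(8·28.0³·6) = 7.417 N/mm
W = mg = 2.4 × 9.81 = 23.544 N
½kδ² − Wδ − Wh = 0 → δ = (W + √(W² + 2kWh))/k
δ = (23.544 + √(554.32 + 112459))/7.417 = (23.544 + 336.17)/7.417 = 48.499 mm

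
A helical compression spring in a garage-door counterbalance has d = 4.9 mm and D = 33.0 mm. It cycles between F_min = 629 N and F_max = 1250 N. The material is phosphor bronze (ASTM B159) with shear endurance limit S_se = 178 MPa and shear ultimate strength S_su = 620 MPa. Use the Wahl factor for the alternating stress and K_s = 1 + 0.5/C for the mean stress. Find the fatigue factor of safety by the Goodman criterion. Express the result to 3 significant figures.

C = D/d = 33.0/4.9 = 6.7347; K_W = (4C−1)/(4C−4)+0.615/C = 1.2221; K_s = 1+0.5/C = 1.0742
F_a = (F_max−F_min)/2 = 310.5 N; F_m = (F_max+F_min)/2 = 939.5 N
τ_a = K_W·8F_aD/(πd³) = 1.2221 × 221.78 = 271.04 MPa
τ_m = K_s·8F_mD/(πd³) = 1.0742 × 671.06 = 720.88 MPa
Goodman: 1/n_f = τ_a/S_se + τ_m/S_su = 271.04/178 + 720.88/620 = 1.52270 + 1.16271 = 2.6854
n_f = 1/2.6854 = 0.3724

0.372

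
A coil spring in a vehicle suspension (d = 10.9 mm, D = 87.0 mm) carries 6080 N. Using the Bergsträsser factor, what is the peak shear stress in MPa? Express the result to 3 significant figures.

1220 MPa

Spring index C = D/d = 87.0/10.9 = 7.9817
K_B = (4C+2)/(4C−3) = 33.927/28.927 = 1.1729
τ₀ = 8FD/(πd³) = 8·6080·87.0/(π·10.9³) = 4.23168e+06/4068.5 = 1040.1 MPa
τ_max = K·τ₀ = 1.1729 × 1040.1 = 1219.9 MPa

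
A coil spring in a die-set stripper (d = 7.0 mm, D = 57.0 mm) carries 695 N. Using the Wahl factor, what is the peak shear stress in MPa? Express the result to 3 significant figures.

Spring index C = D/d = 57.0/7.0 = 8.1429
K_W = (4C−1)/(4C−4) + 0.615/C = 31.571/28.571 + 0.0755 = 1.1805
τ₀ = 8FD/(πd³) = 8·695·57.0/(π·7.0³) = 316920/1077.6 = 294.11 MPa
τ_max = K·τ₀ = 1.1805 × 294.11 = 347.2 MPa

347 MPa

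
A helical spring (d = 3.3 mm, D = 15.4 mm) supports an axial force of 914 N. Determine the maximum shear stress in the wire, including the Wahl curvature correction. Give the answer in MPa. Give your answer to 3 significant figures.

Spring index C = D/d = 15.4/3.3 = 4.6667
K_W = (4C−1)/(4C−4) + 0.615/C = 17.667/14.667 + 0.1318 = 1.3363
τ₀ = 8FD/(πd³) = 8·914·15.4/(π·3.3³) = 112605/112.9 = 997.39 MPa
τ_max = K·τ₀ = 1.3363 × 997.39 = 1332.8 MPa

1330 MPa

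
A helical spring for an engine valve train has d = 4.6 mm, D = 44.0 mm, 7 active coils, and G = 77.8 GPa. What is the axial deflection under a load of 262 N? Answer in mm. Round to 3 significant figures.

35.9 mm

k = Gd⁴/(8D³N_a) = (77.8×10³)(4.6⁴)/(8·44.0³·7) = 7.3024 N/mm
δ = F/k = 262 / 7.3024 = 35.879 mm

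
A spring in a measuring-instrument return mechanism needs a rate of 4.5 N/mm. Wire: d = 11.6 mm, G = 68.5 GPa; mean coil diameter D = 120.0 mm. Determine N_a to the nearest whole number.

N_a = Gd⁴/(8D³k) = (68.5×10³ × 11.6⁴)/(8 × 120.0³ × 4.5)
    = 1.24029e+09 / 6.2208e+07 = 19.94 → 20 coils

20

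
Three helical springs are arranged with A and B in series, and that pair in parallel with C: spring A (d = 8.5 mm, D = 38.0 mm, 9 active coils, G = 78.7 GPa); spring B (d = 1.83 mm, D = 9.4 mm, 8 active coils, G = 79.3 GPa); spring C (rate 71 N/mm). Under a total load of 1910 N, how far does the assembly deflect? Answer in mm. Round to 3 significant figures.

22.4 mm

k_A = Gd⁴/(8D³N_a) = (78.7×10³)(8.5⁴)/(8·38.0³·9) = 103.98 N/mm
k_B = Gd⁴/(8D³N_a) = (79.3×10³)(1.83⁴)/(8·9.4³·8) = 16.731 N/mm
Springs A,B series: k_AB = 1/(1/103.98+1/16.731) = 14.412 N/mm; parallel with C: k_eq = 14.412+71 = 85.412 N/mm
δ = F/k_eq = 1910/85.412 = 22.362 mm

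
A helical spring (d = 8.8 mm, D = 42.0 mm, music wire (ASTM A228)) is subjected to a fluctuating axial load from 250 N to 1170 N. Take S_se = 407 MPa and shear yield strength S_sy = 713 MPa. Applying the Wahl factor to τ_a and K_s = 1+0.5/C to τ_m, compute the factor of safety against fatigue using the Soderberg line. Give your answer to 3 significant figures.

2.45

C = D/d = 42.0/8.8 = 4.7727; K_W = (4C−1)/(4C−4)+0.615/C = 1.3277; K_s = 1+0.5/C = 1.1048
F_a = (F_max−F_min)/2 = 460 N; F_m = (F_max+F_min)/2 = 710 N
τ_a = K_W·8F_aD/(πd³) = 1.3277 × 72.194 = 95.848 MPa
τ_m = K_s·8F_mD/(πd³) = 1.1048 × 111.43 = 123.1 MPa
Soderberg: 1/n_f = τ_a/S_se + τ_m/S_sy = 95.848/407 + 123.1/713 = 0.23550 + 0.17265 = 0.40815
n_f = 1/0.40815 = 2.45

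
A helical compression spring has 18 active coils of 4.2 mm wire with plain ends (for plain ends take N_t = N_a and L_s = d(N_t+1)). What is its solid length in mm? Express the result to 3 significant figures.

79.8 mm

plain ends: N_t = N_a = 18
L_s = d·(N_t+1) = 4.2 × 19 = 79.8 mm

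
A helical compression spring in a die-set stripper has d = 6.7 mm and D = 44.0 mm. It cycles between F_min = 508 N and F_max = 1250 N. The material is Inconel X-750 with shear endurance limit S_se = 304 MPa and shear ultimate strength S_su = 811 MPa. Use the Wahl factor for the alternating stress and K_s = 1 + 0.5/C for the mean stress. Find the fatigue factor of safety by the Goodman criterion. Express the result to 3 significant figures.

C = D/d = 44.0/6.7 = 6.5672; K_W = (4C−1)/(4C−4)+0.615/C = 1.2284; K_s = 1+0.5/C = 1.0761
F_a = (F_max−F_min)/2 = 371 N; F_m = (F_max+F_min)/2 = 879 N
τ_a = K_W·8F_aD/(πd³) = 1.2284 × 138.21 = 169.77 MPa
τ_m = K_s·8F_mD/(πd³) = 1.0761 × 327.46 = 352.39 MPa
Goodman: 1/n_f = τ_a/S_se + τ_m/S_su = 169.77/304 + 352.39/811 = 0.55847 + 0.43451 = 0.99298
n_f = 1/0.99298 = 1.007

1.01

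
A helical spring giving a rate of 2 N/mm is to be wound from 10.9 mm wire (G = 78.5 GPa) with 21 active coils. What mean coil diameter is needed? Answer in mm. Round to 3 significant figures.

149 mm

D = (Gd⁴/(8N_a·k))^(1/3) = (78.5×10³·10.9⁴/(8·21·2))^(1/3)
  = (3.29789e+06)^(1/3) = 148.8488 mm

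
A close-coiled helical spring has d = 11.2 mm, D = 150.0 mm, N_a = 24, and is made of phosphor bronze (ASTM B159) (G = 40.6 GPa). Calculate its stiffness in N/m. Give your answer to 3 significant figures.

986 N/m

k = Gd⁴/(8D³N_a) = (40.6×10³ × 11.2⁴) / (8 × 150.0³ × 24)
  = 6.38849e+08 / 6.48e+08 = 0.98588 N/mm = 985.88 N/m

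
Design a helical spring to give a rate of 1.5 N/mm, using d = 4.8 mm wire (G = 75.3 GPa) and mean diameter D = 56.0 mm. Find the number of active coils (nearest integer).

19

N_a = Gd⁴/(8D³k) = (75.3×10³ × 4.8⁴)/(8 × 56.0³ × 1.5)
    = 3.99724e+07 / 2.10739e+06 = 18.97 → 19 coils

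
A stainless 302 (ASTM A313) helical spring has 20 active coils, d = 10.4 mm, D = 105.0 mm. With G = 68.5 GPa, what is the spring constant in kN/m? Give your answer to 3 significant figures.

4.33 kN/m

k = Gd⁴/(8D³N_a) = (68.5×10³ × 10.4⁴) / (8 × 105.0³ × 20)
  = 8.01353e+08 / 1.8522e+08 = 4.3265 N/mm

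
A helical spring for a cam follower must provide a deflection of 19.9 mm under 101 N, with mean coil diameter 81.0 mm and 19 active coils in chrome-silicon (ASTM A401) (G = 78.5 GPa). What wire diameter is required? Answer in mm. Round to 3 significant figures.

8.50 mm

Required rate k = F/δ = 101/19.9 = 5.0754 N/mm
d = (8D³N_a·k / G)^(1/4) = (8·81.0³·19·5.0754 / (78.5×10³))^0.25
  = (5222.7)^0.25 = 8.5011 mm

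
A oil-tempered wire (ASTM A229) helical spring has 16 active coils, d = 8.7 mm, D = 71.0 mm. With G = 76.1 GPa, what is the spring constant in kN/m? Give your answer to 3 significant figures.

9.52 kN/m

k = Gd⁴/(8D³N_a) = (76.1×10³ × 8.7⁴) / (8 × 71.0³ × 16)
  = 4.35975e+08 / 4.58126e+07 = 9.5165 N/mm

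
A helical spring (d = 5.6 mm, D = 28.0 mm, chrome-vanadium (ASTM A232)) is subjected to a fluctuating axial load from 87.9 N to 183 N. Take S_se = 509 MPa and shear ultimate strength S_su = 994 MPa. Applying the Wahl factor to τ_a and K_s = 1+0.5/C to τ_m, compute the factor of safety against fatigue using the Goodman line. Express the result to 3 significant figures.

9.04

C = D/d = 28.0/5.6 = 5.0000; K_W = (4C−1)/(4C−4)+0.615/C = 1.3105; K_s = 1+0.5/C = 1.1000
F_a = (F_max−F_min)/2 = 47.55 N; F_m = (F_max+F_min)/2 = 135.45 N
τ_a = K_W·8F_aD/(πd³) = 1.3105 × 19.306 = 25.3 MPa
τ_m = K_s·8F_mD/(πd³) = 1.1000 × 54.994 = 60.493 MPa
Goodman: 1/n_f = τ_a/S_se + τ_m/S_su = 25.3/509 + 60.493/994 = 0.04971 + 0.06086 = 0.11056
n_f = 1/0.11056 = 9.045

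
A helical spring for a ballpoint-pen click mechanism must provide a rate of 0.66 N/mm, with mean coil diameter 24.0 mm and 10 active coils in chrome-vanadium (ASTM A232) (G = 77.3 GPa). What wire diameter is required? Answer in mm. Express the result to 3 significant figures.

d = (8D³N_a·k / G)^(1/4) = (8·24.0³·10·0.66 / (77.3×10³))^0.25
  = (9.4425)^0.25 = 1.7530 mm

1.75 mm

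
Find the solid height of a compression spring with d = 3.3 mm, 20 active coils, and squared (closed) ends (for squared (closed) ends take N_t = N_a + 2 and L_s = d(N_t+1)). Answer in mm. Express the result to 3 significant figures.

75.9 mm

squared (closed) ends: N_t = N_a + 2 = 20 + 2 = 22
L_s = d·(N_t+1) = 3.3 × 23 = 75.9 mm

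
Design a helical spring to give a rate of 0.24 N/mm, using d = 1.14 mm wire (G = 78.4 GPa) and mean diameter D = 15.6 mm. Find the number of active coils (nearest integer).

18

N_a = Gd⁴/(8D³k) = (78.4×10³ × 1.14⁴)/(8 × 15.6³ × 0.24)
    = 132414 / 7289.12 = 18.17 → 18 coils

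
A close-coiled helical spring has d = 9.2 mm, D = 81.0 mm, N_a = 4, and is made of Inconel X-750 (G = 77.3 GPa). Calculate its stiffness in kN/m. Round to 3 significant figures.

32.6 kN/m

k = Gd⁴/(8D³N_a) = (77.3×10³ × 9.2⁴) / (8 × 81.0³ × 4)
  = 5.53772e+08 / 1.70061e+07 = 32.563 N/mm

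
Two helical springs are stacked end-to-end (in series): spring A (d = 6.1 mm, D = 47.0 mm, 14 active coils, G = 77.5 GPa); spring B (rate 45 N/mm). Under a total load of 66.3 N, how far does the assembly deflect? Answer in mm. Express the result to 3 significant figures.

k_A = Gd⁴/(8D³N_a) = (77.5×10³)(6.1⁴)/(8·47.0³·14) = 9.228 N/mm
Series: 1/k_eq = 1/9.228 + 1/45 = 0.13059; k_eq = 7.6577 N/mm
δ = F/k_eq = 66.3/7.6577 = 8.658 mm

8.66 mm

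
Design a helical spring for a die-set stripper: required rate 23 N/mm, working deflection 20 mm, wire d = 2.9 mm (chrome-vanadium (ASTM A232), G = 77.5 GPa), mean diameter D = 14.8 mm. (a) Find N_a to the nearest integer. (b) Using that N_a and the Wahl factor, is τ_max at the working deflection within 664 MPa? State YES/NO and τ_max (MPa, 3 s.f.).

N_a = Gd⁴/(8D³k) = (77.5×10³)(2.9⁴)/(8·14.8³·23) = 9.189 → N_a = 9
Actual rate k = Gd⁴/(8D³·9) = 23.484 N/mm
Working load F = kδ = 23.484·20 = 469.68 N
C = 14.8/2.9 = 5.1034; K_W = (4C−1)/(4C−4)+0.615/C = 1.3033
τ_max = K_W·8FD/(πd³) = 1.3033·725.79 = 945.91 MPa
τ_max > 664 MPa → exceeds allowable

(a) 9 coils; (b) NO, τ_max = 946 MPa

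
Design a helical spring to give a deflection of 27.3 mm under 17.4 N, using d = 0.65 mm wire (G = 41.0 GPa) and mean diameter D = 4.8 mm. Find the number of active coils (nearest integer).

Required rate k = F/δ = 17.4/27.3 = 0.63736 N/mm
N_a = Gd⁴/(8D³k) = (41.0×10³ × 0.65⁴)/(8 × 4.8³ × 0.63736)
    = 7318.76 / 563.898 = 12.98 → 13 coils

13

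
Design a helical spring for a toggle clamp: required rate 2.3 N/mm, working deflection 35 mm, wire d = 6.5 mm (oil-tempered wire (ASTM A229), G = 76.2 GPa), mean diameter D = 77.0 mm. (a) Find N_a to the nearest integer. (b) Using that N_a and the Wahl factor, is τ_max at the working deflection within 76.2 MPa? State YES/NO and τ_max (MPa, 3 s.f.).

N_a = Gd⁴/(8D³k) = (76.2×10³)(6.5⁴)/(8·77.0³·2.3) = 16.19 → N_a = 16
Actual rate k = Gd⁴/(8D³·16) = 2.3277 N/mm
Working load F = kδ = 2.3277·35 = 81.469 N
C = 77.0/6.5 = 11.8462; K_W = (4C−1)/(4C−4)+0.615/C = 1.1211
τ_max = K_W·8FD/(πd³) = 1.1211·58.168 = 65.21 MPa
τ_max ≤ 76.2 MPa → acceptable

(a) 16 coils; (b) YES, τ_max = 65.2 MPa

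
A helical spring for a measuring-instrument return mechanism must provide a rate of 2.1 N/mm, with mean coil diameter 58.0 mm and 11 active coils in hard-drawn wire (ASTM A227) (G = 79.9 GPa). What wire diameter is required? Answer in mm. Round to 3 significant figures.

4.61 mm

d = (8D³N_a·k / G)^(1/4) = (8·58.0³·11·2.1 / (79.9×10³))^0.25
  = (451.27)^0.25 = 4.6090 mm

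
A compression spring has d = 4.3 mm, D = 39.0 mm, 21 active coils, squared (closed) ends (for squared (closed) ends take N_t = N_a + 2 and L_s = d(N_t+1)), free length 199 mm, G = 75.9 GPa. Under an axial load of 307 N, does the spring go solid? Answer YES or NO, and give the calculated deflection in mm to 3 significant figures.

k = Gd⁴/(8D³N_a) = (75.9×10³)(4.3⁴)/(8·39.0³·21) = 2.6038 N/mm
N_t = 23; L_s = 4.3·24 = 103.2 mm; δ_solid = L₀ − L_s = 199 − 103.2 = 95.8 mm
δ = F/k = 307/2.6038 = 117.9 mm
δ ≥ δ_solid → spring goes solid

YES, δ = 118 mm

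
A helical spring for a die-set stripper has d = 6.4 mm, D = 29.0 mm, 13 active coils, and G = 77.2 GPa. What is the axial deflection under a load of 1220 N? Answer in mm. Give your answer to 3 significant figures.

k = Gd⁴/(8D³N_a) = (77.2×10³)(6.4⁴)/(8·29.0³·13) = 51.063 N/mm
δ = F/k = 1220 / 51.063 = 23.892 mm

23.9 mm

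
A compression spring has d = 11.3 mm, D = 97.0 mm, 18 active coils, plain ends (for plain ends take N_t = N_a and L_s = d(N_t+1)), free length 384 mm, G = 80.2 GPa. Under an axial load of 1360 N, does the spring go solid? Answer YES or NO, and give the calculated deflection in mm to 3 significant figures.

NO, δ = 137 mm

k = Gd⁴/(8D³N_a) = (80.2×10³)(11.3⁴)/(8·97.0³·18) = 9.9497 N/mm
N_t = 18; L_s = 11.3·19 = 214.7 mm; δ_solid = L₀ − L_s = 384 − 214.7 = 169.3 mm
δ = F/k = 1360/9.9497 = 136.69 mm
δ < δ_solid → spring does not go solid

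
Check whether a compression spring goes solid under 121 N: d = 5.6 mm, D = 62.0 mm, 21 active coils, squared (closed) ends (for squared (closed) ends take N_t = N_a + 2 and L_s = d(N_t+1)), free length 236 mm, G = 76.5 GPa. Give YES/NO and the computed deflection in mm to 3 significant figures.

k = Gd⁴/(8D³N_a) = (76.5×10³)(5.6⁴)/(8·62.0³·21) = 1.879 N/mm
N_t = 23; L_s = 5.6·24 = 134.4 mm; δ_solid = L₀ − L_s = 236 − 134.4 = 101.6 mm
δ = F/k = 121/1.879 = 64.396 mm
δ < δ_solid → spring does not go solid

NO, δ = 64.4 mm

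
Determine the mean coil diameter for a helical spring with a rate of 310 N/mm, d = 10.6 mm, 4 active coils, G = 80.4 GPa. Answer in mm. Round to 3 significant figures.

D = (Gd⁴/(8N_a·k))^(1/3) = (80.4×10³·10.6⁴/(8·4·310))^(1/3)
  = (102322)^(1/3) = 46.7724 mm

46.8 mm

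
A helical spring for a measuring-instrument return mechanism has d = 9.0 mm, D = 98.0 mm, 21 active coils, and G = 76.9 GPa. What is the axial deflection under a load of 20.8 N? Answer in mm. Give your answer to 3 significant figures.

6.52 mm

k = Gd⁴/(8D³N_a) = (76.9×10³)(9.0⁴)/(8·98.0³·21) = 3.1909 N/mm
δ = F/k = 20.8 / 3.1909 = 6.5186 mm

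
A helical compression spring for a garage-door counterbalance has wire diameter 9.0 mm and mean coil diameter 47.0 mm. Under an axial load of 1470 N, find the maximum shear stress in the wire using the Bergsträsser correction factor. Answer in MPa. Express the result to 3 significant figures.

309 MPa

Spring index C = D/d = 47.0/9.0 = 5.2222
K_B = (4C+2)/(4C−3) = 22.889/17.889 = 1.2795
τ₀ = 8FD/(πd³) = 8·1470·47.0/(π·9.0³) = 552720/2290.2 = 241.34 MPa
τ_max = K·τ₀ = 1.2795 × 241.34 = 308.79 MPa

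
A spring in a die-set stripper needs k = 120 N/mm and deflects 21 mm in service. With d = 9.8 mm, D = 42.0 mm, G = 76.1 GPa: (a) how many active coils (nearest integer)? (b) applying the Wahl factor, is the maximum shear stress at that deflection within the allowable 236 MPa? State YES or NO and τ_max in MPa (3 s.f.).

(a) 10 coils; (b) NO, τ_max = 388 MPa

N_a = Gd⁴/(8D³k) = (76.1×10³)(9.8⁴)/(8·42.0³·120) = 9.869 → N_a = 10
Actual rate k = Gd⁴/(8D³·10) = 118.43 N/mm
Working load F = kδ = 118.43·21 = 2487 N
C = 42.0/9.8 = 4.2857; K_W = (4C−1)/(4C−4)+0.615/C = 1.3718
τ_max = K_W·8FD/(πd³) = 1.3718·282.61 = 387.67 MPa
τ_max > 236 MPa → exceeds allowable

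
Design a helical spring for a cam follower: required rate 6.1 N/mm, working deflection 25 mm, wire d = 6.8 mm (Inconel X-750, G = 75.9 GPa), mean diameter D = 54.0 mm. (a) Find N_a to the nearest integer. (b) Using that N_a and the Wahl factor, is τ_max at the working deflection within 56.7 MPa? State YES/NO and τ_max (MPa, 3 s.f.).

(a) 21 coils; (b) NO, τ_max = 79.5 MPa

N_a = Gd⁴/(8D³k) = (75.9×10³)(6.8⁴)/(8·54.0³·6.1) = 21.12 → N_a = 21
Actual rate k = Gd⁴/(8D³·21) = 6.1346 N/mm
Working load F = kδ = 6.1346·25 = 153.37 N
C = 54.0/6.8 = 7.9412; K_W = (4C−1)/(4C−4)+0.615/C = 1.1855
τ_max = K_W·8FD/(πd³) = 1.1855·67.071 = 79.512 MPa
τ_max > 56.7 MPa → exceeds allowable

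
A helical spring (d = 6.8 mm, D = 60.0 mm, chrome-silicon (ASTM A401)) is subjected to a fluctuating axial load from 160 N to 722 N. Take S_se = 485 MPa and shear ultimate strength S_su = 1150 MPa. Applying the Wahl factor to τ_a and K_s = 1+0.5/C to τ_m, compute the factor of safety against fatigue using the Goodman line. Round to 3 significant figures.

C = D/d = 60.0/6.8 = 8.8235; K_W = (4C−1)/(4C−4)+0.615/C = 1.1656; K_s = 1+0.5/C = 1.0567
F_a = (F_max−F_min)/2 = 281 N; F_m = (F_max+F_min)/2 = 441 N
τ_a = K_W·8F_aD/(πd³) = 1.1656 × 136.54 = 159.15 MPa
τ_m = K_s·8F_mD/(πd³) = 1.0567 × 214.29 = 226.43 MPa
Goodman: 1/n_f = τ_a/S_se + τ_m/S_su = 159.15/485 + 226.43/1150 = 0.32814 + 0.19690 = 0.52504
n_f = 1/0.52504 = 1.905

1.90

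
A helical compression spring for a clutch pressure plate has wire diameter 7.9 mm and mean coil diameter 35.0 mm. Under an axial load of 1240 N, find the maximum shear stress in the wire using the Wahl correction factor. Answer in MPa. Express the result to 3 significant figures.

Spring index C = D/d = 35.0/7.9 = 4.4304
K_W = (4C−1)/(4C−4) + 0.615/C = 16.722/13.722 + 0.1388 = 1.3574
τ₀ = 8FD/(πd³) = 8·1240·35.0/(π·7.9³) = 347200/1548.9 = 224.16 MPa
τ_max = K·τ₀ = 1.3574 × 224.16 = 304.28 MPa

304 MPa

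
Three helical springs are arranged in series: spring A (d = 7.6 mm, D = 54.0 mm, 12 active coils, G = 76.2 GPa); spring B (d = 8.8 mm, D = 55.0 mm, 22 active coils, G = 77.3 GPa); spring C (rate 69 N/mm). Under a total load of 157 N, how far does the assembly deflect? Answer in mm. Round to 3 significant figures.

21.5 mm

k_A = Gd⁴/(8D³N_a) = (76.2×10³)(7.6⁴)/(8·54.0³·12) = 16.817 N/mm
k_B = Gd⁴/(8D³N_a) = (77.3×10³)(8.8⁴)/(8·55.0³·22) = 15.831 N/mm
Series: 1/k_eq = 1/16.817 + 1/15.831 + 1/69 = 0.13712; k_eq = 7.2928 N/mm
δ = F/k_eq = 157/7.2928 = 21.528 mm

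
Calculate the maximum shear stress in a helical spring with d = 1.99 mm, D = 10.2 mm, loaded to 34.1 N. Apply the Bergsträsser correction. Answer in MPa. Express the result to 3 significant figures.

144 MPa

Spring index C = D/d = 10.2/1.99 = 5.1256
K_B = (4C+2)/(4C−3) = 22.503/17.503 = 1.2857
τ₀ = 8FD/(πd³) = 8·34.1·10.2/(π·1.99³) = 2782.56/24.758 = 112.39 MPa
τ_max = K·τ₀ = 1.2857 × 112.39 = 144.5 MPa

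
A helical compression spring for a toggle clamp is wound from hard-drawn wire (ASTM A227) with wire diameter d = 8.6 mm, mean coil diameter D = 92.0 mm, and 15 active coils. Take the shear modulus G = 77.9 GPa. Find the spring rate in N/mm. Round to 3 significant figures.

k = Gd⁴/(8D³N_a) = (77.9×10³ × 8.6⁴) / (8 × 92.0³ × 15)
  = 4.26119e+08 / 9.34426e+07 = 4.5602 N/mm

4.56 N/mm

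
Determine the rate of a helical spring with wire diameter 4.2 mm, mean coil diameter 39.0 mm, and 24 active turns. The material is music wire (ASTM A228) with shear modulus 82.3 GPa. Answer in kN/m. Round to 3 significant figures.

2.25 kN/m

k = Gd⁴/(8D³N_a) = (82.3×10³ × 4.2⁴) / (8 × 39.0³ × 24)
  = 2.56093e+07 / 1.13892e+07 = 2.2485 N/mm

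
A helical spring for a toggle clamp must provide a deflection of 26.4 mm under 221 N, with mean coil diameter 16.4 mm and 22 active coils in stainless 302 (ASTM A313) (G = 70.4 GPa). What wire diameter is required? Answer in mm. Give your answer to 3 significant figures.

3.10 mm

Required rate k = F/δ = 221/26.4 = 8.3712 N/mm
d = (8D³N_a·k / G)^(1/4) = (8·16.4³·22·8.3712 / (70.4×10³))^0.25
  = (92.312)^0.25 = 3.0997 mm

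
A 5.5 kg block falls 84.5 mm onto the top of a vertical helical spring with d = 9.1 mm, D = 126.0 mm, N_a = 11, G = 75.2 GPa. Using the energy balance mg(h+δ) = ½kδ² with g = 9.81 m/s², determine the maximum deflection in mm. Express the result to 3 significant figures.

77.2 mm

k = Gd⁴/(8D³N_a) = (75.2×10³)(9.1⁴)/(8·126.0³·11) = 2.9295 N/mm
W = mg = 5.5 × 9.81 = 53.955 N
½kδ² − Wδ − Wh = 0 → δ = (W + √(W² + 2kWh))/k
δ = (53.955 + √(2911.1 + 26712.1))/2.9295 = (53.955 + 172.11)/2.9295 = 77.171 mm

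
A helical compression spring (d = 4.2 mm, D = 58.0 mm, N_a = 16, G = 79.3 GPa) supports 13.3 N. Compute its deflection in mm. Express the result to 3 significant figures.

13.5 mm

k = Gd⁴/(8D³N_a) = (79.3×10³)(4.2⁴)/(8·58.0³·16) = 0.98804 N/mm
δ = F/k = 13.3 / 0.98804 = 13.461 mm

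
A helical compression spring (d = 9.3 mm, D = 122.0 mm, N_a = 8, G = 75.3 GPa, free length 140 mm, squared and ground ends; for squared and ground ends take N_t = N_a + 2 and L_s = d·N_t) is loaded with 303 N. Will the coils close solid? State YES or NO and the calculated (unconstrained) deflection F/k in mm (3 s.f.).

k = Gd⁴/(8D³N_a) = (75.3×10³)(9.3⁴)/(8·122.0³·8) = 4.8469 N/mm
N_t = 10; L_s = 9.3·10 = 93 mm; δ_solid = L₀ − L_s = 140 − 93 = 47 mm
δ = F/k = 303/4.8469 = 62.514 mm
δ ≥ δ_solid → spring goes solid

YES, δ = 62.5 mm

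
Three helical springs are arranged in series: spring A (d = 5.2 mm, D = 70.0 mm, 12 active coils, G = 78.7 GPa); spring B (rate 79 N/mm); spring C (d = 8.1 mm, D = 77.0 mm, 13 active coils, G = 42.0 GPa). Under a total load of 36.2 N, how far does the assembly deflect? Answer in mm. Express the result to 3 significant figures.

30.7 mm

k_A = Gd⁴/(8D³N_a) = (78.7×10³)(5.2⁴)/(8·70.0³·12) = 1.7475 N/mm
k_C = Gd⁴/(8D³N_a) = (42.0×10³)(8.1⁴)/(8·77.0³·13) = 3.8079 N/mm
Series: 1/k_eq = 1/1.7475 + 1/79 + 1/3.8079 = 0.84751; k_eq = 1.1799 N/mm
δ = F/k_eq = 36.2/1.1799 = 30.68 mm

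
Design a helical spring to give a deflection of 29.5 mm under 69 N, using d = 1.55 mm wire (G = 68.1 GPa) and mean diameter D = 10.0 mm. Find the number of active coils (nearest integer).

21

Required rate k = F/δ = 69/29.5 = 2.339 N/mm
N_a = Gd⁴/(8D³k) = (68.1×10³ × 1.55⁴)/(8 × 10.0³ × 2.339)
    = 393074 / 18711.9 = 21.01 → 21 coils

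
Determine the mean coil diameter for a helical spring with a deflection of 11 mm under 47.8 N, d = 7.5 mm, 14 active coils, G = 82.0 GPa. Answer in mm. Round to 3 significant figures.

81.1 mm

Required rate k = F/δ = 47.8/11 = 4.3455 N/mm
D = (Gd⁴/(8N_a·k))^(1/3) = (82.0×10³·7.5⁴/(8·14·4.3455))^(1/3)
  = (533096)^(1/3) = 81.0840 mm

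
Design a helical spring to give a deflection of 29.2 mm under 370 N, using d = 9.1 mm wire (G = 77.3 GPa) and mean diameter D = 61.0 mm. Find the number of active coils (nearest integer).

Required rate k = F/δ = 370/29.2 = 12.671 N/mm
N_a = Gd⁴/(8D³k) = (77.3×10³ × 9.1⁴)/(8 × 61.0³ × 12.671)
    = 5.30084e+08 / 2.3009e+07 = 23.04 → 23 coils

23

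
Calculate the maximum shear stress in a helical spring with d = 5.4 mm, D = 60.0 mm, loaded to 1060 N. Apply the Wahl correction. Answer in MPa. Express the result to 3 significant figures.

Spring index C = D/d = 60.0/5.4 = 11.1111
K_W = (4C−1)/(4C−4) + 0.615/C = 43.444/40.444 + 0.0554 = 1.1295
τ₀ = 8FD/(πd³) = 8·1060·60.0/(π·5.4³) = 508800/494.69 = 1028.5 MPa
τ_max = K·τ₀ = 1.1295 × 1028.5 = 1161.7 MPa

1160 MPa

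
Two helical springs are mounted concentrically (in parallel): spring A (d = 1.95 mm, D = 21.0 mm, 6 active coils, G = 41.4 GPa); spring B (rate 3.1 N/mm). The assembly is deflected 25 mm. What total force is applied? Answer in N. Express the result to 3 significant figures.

k_A = Gd⁴/(8D³N_a) = (41.4×10³)(1.95⁴)/(8·21.0³·6) = 1.3466 N/mm
Parallel: k_eq = 1.3466 + 3.1 = 4.4466 N/mm
F = k_eq·δ = 4.4466·25 = 111.17 N

111 N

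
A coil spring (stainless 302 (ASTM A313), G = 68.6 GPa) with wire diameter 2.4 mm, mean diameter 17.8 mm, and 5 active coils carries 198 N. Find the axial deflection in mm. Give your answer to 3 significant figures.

k = Gd⁴/(8D³N_a) = (68.6×10³)(2.4⁴)/(8·17.8³·5) = 10.089 N/mm
δ = F/k = 198 / 10.089 = 19.625 mm

19.6 mm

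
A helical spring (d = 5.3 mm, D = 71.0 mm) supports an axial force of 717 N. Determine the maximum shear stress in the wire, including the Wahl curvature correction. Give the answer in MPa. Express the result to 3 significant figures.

Spring index C = D/d = 71.0/5.3 = 13.3962
K_W = (4C−1)/(4C−4) + 0.615/C = 52.585/49.585 + 0.0459 = 1.1064
τ₀ = 8FD/(πd³) = 8·717·71.0/(π·5.3³) = 407256/467.71 = 870.74 MPa
τ_max = K·τ₀ = 1.1064 × 870.74 = 963.4 MPa

963 MPa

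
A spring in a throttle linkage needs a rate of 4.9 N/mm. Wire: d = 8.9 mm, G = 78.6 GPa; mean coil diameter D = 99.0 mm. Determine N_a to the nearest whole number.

13

N_a = Gd⁴/(8D³k) = (78.6×10³ × 8.9⁴)/(8 × 99.0³ × 4.9)
    = 4.93154e+08 / 3.80357e+07 = 12.97 → 13 coils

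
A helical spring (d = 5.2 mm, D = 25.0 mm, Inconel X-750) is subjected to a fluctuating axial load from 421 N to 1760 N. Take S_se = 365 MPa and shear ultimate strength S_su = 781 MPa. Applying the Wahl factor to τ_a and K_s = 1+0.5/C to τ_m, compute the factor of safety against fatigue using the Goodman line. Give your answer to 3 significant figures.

C = D/d = 25.0/5.2 = 4.8077; K_W = (4C−1)/(4C−4)+0.615/C = 1.3249; K_s = 1+0.5/C = 1.1040
F_a = (F_max−F_min)/2 = 669.5 N; F_m = (F_max+F_min)/2 = 1090.5 N
τ_a = K_W·8F_aD/(πd³) = 1.3249 × 303.12 = 401.61 MPa
τ_m = K_s·8F_mD/(πd³) = 1.1040 × 493.74 = 545.09 MPa
Goodman: 1/n_f = τ_a/S_se + τ_m/S_su = 401.61/365 + 545.09/781 = 1.10029 + 0.69793 = 1.7982
n_f = 1/1.7982 = 0.5561

0.556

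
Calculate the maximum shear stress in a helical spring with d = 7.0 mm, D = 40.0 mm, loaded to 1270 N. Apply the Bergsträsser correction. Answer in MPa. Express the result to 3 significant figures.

Spring index C = D/d = 40.0/7.0 = 5.7143
K_B = (4C+2)/(4C−3) = 24.857/19.857 = 1.2518
τ₀ = 8FD/(πd³) = 8·1270·40.0/(π·7.0³) = 406400/1077.6 = 377.15 MPa
τ_max = K·τ₀ = 1.2518 × 377.15 = 472.11 MPa

472 MPa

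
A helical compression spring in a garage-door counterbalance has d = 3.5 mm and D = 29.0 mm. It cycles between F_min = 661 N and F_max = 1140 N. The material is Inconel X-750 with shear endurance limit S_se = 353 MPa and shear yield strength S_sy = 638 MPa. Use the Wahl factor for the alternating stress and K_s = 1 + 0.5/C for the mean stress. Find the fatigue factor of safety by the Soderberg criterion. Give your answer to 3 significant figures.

C = D/d = 29.0/3.5 = 8.2857; K_W = (4C−1)/(4C−4)+0.615/C = 1.1772; K_s = 1+0.5/C = 1.0603
F_a = (F_max−F_min)/2 = 239.5 N; F_m = (F_max+F_min)/2 = 900.5 N
τ_a = K_W·8F_aD/(πd³) = 1.1772 × 412.51 = 485.6 MPa
τ_m = K_s·8F_mD/(πd³) = 1.0603 × 1551 = 1644.6 MPa
Soderberg: 1/n_f = τ_a/S_se + τ_m/S_sy = 485.6/353 + 1644.6/638 = 1.37563 + 2.57777 = 3.9534
n_f = 1/3.9534 = 0.2529

0.253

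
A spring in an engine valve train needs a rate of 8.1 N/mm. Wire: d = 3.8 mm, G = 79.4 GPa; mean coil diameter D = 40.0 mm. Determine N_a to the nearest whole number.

4

N_a = Gd⁴/(8D³k) = (79.4×10³ × 3.8⁴)/(8 × 40.0³ × 8.1)
    = 1.6556e+07 / 4.1472e+06 = 3.992 → 4 coils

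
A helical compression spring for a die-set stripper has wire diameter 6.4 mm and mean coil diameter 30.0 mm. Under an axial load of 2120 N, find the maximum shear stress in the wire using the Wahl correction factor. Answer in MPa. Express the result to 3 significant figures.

Spring index C = D/d = 30.0/6.4 = 4.6875
K_W = (4C−1)/(4C−4) + 0.615/C = 17.750/14.750 + 0.1312 = 1.3346
τ₀ = 8FD/(πd³) = 8·2120·30.0/(π·6.4³) = 508800/823.55 = 617.81 MPa
τ_max = K·τ₀ = 1.3346 × 617.81 = 824.53 MPa

825 MPa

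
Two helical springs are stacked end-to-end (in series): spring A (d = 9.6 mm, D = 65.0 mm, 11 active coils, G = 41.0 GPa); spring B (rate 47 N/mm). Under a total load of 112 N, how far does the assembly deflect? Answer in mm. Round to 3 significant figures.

10.2 mm

k_A = Gd⁴/(8D³N_a) = (41.0×10³)(9.6⁴)/(8·65.0³·11) = 14.409 N/mm
Series: 1/k_eq = 1/14.409 + 1/47 = 0.090676; k_eq = 11.028 N/mm
δ = F/k_eq = 112/11.028 = 10.156 mm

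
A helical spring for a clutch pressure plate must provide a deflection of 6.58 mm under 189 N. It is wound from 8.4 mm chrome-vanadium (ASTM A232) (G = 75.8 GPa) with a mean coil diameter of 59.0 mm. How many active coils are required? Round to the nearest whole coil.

Required rate k = F/δ = 189/6.58 = 28.723 N/mm
N_a = Gd⁴/(8D³k) = (75.8×10³ × 8.4⁴)/(8 × 59.0³ × 28.723)
    = 3.77386e+08 / 4.71935e+07 = 7.997 → 8 coils

8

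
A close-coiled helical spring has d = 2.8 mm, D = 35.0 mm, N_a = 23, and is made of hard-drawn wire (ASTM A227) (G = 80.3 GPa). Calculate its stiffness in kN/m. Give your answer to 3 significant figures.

0.626 kN/m

k = Gd⁴/(8D³N_a) = (80.3×10³ × 2.8⁴) / (8 × 35.0³ × 23)
  = 4.93569e+06 / 7.889e+06 = 0.62564 N/mm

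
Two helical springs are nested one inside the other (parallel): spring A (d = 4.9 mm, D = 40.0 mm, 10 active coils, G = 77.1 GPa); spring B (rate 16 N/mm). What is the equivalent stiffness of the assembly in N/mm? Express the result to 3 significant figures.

k_A = Gd⁴/(8D³N_a) = (77.1×10³)(4.9⁴)/(8·40.0³·10) = 8.681 N/mm
Parallel: k_eq = 8.681 + 16 = 24.681 N/mm

24.7 N/mm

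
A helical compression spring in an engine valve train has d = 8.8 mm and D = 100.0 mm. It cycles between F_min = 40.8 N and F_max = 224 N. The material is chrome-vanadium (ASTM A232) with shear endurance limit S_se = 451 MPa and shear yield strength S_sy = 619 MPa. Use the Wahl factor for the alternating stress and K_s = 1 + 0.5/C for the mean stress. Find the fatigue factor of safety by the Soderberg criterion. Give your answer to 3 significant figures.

5.92

C = D/d = 100.0/8.8 = 11.3636; K_W = (4C−1)/(4C−4)+0.615/C = 1.1265; K_s = 1+0.5/C = 1.0440
F_a = (F_max−F_min)/2 = 91.6 N; F_m = (F_max+F_min)/2 = 132.4 N
τ_a = K_W·8F_aD/(πd³) = 1.1265 × 34.228 = 38.558 MPa
τ_m = K_s·8F_mD/(πd³) = 1.0440 × 49.474 = 51.651 MPa
Soderberg: 1/n_f = τ_a/S_se + τ_m/S_sy = 38.558/451 + 51.651/619 = 0.08549 + 0.08344 = 0.16894
n_f = 1/0.16894 = 5.919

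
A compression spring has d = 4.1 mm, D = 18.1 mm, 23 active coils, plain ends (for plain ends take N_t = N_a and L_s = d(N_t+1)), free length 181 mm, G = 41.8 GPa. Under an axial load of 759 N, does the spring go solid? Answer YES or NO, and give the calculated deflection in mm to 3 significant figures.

k = Gd⁴/(8D³N_a) = (41.8×10³)(4.1⁴)/(8·18.1³·23) = 10.826 N/mm
N_t = 23; L_s = 4.1·24 = 98.4 mm; δ_solid = L₀ − L_s = 181 − 98.4 = 82.6 mm
δ = F/k = 759/10.826 = 70.111 mm
δ < δ_solid → spring does not go solid

NO, δ = 70.1 mm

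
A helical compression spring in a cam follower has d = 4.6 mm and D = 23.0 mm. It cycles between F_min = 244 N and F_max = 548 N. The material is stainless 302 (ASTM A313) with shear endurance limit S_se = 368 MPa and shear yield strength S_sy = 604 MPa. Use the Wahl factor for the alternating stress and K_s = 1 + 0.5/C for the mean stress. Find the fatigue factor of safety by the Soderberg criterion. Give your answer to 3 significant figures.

C = D/d = 23.0/4.6 = 5.0000; K_W = (4C−1)/(4C−4)+0.615/C = 1.3105; K_s = 1+0.5/C = 1.1000
F_a = (F_max−F_min)/2 = 152 N; F_m = (F_max+F_min)/2 = 396 N
τ_a = K_W·8F_aD/(πd³) = 1.3105 × 91.461 = 119.86 MPa
τ_m = K_s·8F_mD/(πd³) = 1.1000 × 238.28 = 262.11 MPa
Soderberg: 1/n_f = τ_a/S_se + τ_m/S_sy = 119.86/368 + 262.11/604 = 0.32571 + 0.43396 = 0.75966
n_f = 1/0.75966 = 1.316

1.32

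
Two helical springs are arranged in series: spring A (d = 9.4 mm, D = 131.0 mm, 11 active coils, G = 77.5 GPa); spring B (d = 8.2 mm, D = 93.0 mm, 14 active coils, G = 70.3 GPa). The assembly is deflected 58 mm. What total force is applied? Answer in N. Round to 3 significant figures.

k_A = Gd⁴/(8D³N_a) = (77.5×10³)(9.4⁴)/(8·131.0³·11) = 3.0586 N/mm
k_B = Gd⁴/(8D³N_a) = (70.3×10³)(8.2⁴)/(8·93.0³·14) = 3.5281 N/mm
Series: 1/k_eq = 1/3.0586 + 1/3.5281 = 0.61039; k_eq = 1.6383 N/mm
F = k_eq·δ = 1.6383·58 = 95.021 N

95.0 N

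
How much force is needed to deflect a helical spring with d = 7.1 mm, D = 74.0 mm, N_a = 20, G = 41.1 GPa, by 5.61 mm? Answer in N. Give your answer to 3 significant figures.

9.04 N

k = Gd⁴/(8D³N_a) = (41.1×10³)(7.1⁴)/(8·74.0³·20) = 1.6109 N/mm
F = k·δ = 1.6109 × 5.61 = 9.037 N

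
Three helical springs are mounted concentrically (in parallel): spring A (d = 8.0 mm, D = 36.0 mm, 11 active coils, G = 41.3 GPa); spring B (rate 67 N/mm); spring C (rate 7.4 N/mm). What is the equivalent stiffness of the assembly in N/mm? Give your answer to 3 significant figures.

116 N/mm

k_A = Gd⁴/(8D³N_a) = (41.3×10³)(8.0⁴)/(8·36.0³·11) = 41.202 N/mm
Parallel: k_eq = 41.202 + 67 + 7.4 = 115.6 N/mm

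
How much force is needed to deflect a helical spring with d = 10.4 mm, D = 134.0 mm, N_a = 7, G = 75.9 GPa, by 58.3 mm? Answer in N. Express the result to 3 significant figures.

384 N

k = Gd⁴/(8D³N_a) = (75.9×10³)(10.4⁴)/(8·134.0³·7) = 6.5898 N/mm
F = k·δ = 6.5898 × 58.3 = 384.19 N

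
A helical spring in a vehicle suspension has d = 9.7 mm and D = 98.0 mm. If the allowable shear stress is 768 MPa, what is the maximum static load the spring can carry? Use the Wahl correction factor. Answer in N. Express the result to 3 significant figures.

C = D/d = 98.0/9.7 = 10.1031
K_W = (4C−1)/(4C−4) + 0.615/C = 39.412/36.412 + 0.0609 = 1.1433
τ_max = K·8FD/(πd³) → F_max = τ_allow·πd³/(8DK)
F_max = 768·π·9.7³/(8·98.0·1.1433) = 2.202e+06/896.32 = 2456.8 N

2460 N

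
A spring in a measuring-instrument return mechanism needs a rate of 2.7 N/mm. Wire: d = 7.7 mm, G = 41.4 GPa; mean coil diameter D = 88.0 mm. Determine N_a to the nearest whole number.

10

N_a = Gd⁴/(8D³k) = (41.4×10³ × 7.7⁴)/(8 × 88.0³ × 2.7)
    = 1.45534e+08 / 1.47198e+07 = 9.887 → 10 coils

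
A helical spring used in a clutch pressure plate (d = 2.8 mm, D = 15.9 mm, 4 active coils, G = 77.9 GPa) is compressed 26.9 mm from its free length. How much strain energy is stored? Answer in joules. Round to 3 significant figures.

k = Gd⁴/(8D³N_a) = (77.9×10³)(2.8⁴)/(8·15.9³·4) = 37.224 N/mm
U = ½kδ² = 0.5 × 37.224 × 26.9² = 13468 N·mm = 13.468 J

13.5 J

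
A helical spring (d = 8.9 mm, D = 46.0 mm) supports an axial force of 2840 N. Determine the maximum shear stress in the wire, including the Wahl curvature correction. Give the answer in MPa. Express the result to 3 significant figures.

613 MPa

Spring index C = D/d = 46.0/8.9 = 5.1685
K_W = (4C−1)/(4C−4) + 0.615/C = 19.674/16.674 + 0.1190 = 1.2989
τ₀ = 8FD/(πd³) = 8·2840·46.0/(π·8.9³) = 1.04512e+06/2214.7 = 471.9 MPa
τ_max = K·τ₀ = 1.2989 × 471.9 = 612.95 MPa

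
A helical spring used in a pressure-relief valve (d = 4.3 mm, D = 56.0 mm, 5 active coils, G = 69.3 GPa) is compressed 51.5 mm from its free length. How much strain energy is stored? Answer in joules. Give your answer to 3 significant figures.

k = Gd⁴/(8D³N_a) = (69.3×10³)(4.3⁴)/(8·56.0³·5) = 3.3727 N/mm
U = ½kδ² = 0.5 × 3.3727 × 51.5² = 4472.7 N·mm = 4.4727 J

4.47 J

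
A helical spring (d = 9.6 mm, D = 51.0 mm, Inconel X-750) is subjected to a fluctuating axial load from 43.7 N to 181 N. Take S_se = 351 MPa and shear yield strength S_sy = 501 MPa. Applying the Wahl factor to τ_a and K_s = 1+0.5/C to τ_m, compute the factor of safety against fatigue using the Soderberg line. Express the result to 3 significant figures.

C = D/d = 51.0/9.6 = 5.3125; K_W = (4C−1)/(4C−4)+0.615/C = 1.2897; K_s = 1+0.5/C = 1.0941
F_a = (F_max−F_min)/2 = 68.65 N; F_m = (F_max+F_min)/2 = 112.35 N
τ_a = K_W·8F_aD/(πd³) = 1.2897 × 10.077 = 12.996 MPa
τ_m = K_s·8F_mD/(πd³) = 1.0941 × 16.492 = 18.044 MPa
Soderberg: 1/n_f = τ_a/S_se + τ_m/S_sy = 12.996/351 + 18.044/501 = 0.03703 + 0.03602 = 0.073042
n_f = 1/0.073042 = 13.69

13.7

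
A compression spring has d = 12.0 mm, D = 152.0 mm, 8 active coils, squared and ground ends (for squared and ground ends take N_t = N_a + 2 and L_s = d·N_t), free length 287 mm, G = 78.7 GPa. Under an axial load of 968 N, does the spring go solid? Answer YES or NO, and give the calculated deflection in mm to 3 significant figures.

NO, δ = 133 mm

k = Gd⁴/(8D³N_a) = (78.7×10³)(12.0⁴)/(8·152.0³·8) = 7.2609 N/mm
N_t = 10; L_s = 12.0·10 = 120 mm; δ_solid = L₀ − L_s = 287 − 120 = 167 mm
δ = F/k = 968/7.2609 = 133.32 mm
δ < δ_solid → spring does not go solid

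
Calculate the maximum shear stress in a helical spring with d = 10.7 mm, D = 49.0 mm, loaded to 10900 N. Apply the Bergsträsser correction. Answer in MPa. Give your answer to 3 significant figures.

1470 MPa

Spring index C = D/d = 49.0/10.7 = 4.5794
K_B = (4C+2)/(4C−3) = 20.318/15.318 = 1.3264
τ₀ = 8FD/(πd³) = 8·10900·49.0/(π·10.7³) = 4.2728e+06/3848.6 = 1110.2 MPa
τ_max = K·τ₀ = 1.3264 × 1110.2 = 1472.6 MPa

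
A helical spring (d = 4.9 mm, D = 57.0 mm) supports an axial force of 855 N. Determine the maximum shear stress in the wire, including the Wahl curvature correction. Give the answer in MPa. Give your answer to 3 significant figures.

1190 MPa

Spring index C = D/d = 57.0/4.9 = 11.6327
K_W = (4C−1)/(4C−4) + 0.615/C = 45.531/42.531 + 0.0529 = 1.1234
τ₀ = 8FD/(πd³) = 8·855·57.0/(π·4.9³) = 389880/369.61 = 1054.9 MPa
τ_max = K·τ₀ = 1.1234 × 1054.9 = 1185 MPa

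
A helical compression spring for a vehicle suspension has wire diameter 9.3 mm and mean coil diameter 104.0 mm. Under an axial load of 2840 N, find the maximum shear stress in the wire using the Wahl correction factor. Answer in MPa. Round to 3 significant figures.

Spring index C = D/d = 104.0/9.3 = 11.1828
K_W = (4C−1)/(4C−4) + 0.615/C = 43.731/40.731 + 0.0550 = 1.1286
τ₀ = 8FD/(πd³) = 8·2840·104.0/(π·9.3³) = 2.36288e+06/2527 = 935.07 MPa
τ_max = K·τ₀ = 1.1286 × 935.07 = 1055.4 MPa

1060 MPa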